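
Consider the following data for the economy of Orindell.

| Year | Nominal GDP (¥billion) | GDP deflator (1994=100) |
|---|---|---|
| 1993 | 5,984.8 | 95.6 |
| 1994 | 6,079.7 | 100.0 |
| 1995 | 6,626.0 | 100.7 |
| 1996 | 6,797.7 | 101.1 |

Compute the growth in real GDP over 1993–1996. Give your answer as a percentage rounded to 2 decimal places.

7.40%

Real GDP 1993 = 5984.8/0.956 = 6260.25.
Real GDP 1996 = 6797.7/1.011 = 6723.74.
Change = 6723.74/6260.25 − 1 = 0.0740.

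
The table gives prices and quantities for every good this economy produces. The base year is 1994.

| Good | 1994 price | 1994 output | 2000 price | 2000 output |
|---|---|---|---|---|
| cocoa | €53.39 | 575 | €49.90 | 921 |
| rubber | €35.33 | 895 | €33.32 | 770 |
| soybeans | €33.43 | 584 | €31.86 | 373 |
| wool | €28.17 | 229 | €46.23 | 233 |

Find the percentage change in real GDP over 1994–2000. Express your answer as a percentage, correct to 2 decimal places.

Real GDP 1994 = Nominal GDP 1994 = 53.39·575 + 35.33·895 + 33.43·584 + 28.17·229 = 88293.65.
Real GDP 2000 (at 1994 prices) = 53.39·921 + 35.33·770 + 33.43·373 + 28.17·233 = 95409.29.
Real growth = 95409.29/88293.65 − 1 = 0.0806.

8.06%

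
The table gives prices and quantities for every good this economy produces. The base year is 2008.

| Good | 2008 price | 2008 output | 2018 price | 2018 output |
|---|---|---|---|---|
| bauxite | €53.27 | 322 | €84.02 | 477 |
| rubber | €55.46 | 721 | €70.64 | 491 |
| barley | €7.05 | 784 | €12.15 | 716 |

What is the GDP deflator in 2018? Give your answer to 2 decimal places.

Nominal GDP 2018 = 84.02·477 + 70.64·491 + 12.15·716 = 83461.18.
Real GDP 2018 (at 2008 prices) = 53.27·477 + 55.46·491 + 7.05·716 = 57688.45.
Deflator = Nominal/Real × 100 = 83461.18/57688.45 × 100 = 144.676.

144.68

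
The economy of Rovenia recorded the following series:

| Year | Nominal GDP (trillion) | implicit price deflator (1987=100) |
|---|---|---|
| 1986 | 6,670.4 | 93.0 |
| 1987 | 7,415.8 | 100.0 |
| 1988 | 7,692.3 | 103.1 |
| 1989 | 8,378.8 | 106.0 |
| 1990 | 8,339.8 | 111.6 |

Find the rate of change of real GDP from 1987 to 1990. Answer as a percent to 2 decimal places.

0.77%

Real GDP 1987 = 7415.8/1.000 = 7415.80.
Real GDP 1990 = 8339.8/1.116 = 7472.94.
Change = 7472.94/7415.80 − 1 = 0.0077.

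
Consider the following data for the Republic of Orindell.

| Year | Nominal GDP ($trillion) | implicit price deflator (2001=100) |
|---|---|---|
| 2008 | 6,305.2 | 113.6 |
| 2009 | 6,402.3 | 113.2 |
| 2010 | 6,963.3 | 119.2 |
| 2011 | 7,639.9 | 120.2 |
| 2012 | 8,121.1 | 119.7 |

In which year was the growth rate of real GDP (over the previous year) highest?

2009: real = 6402.3/1.132 = 5655.74; growth vs 2008 (5550.35) = 1.90%.
2010: real = 6963.3/1.192 = 5841.69; growth vs 2009 (5655.74) = 3.29%.
2011: real = 7639.9/1.202 = 6355.99; growth vs 2010 (5841.69) = 8.80%.
2012: real = 8121.1/1.197 = 6784.54; growth vs 2011 (6355.99) = 6.74%.

2011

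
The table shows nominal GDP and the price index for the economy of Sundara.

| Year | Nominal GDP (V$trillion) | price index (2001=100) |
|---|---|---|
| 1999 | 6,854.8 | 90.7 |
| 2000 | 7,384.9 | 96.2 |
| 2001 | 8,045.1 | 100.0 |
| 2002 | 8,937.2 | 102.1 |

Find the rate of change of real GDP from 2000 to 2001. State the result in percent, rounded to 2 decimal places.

Real GDP 2000 = 7384.9/0.962 = 7676.61.
Real GDP 2001 = 8045.1/1.000 = 8045.10.
Change = 8045.10/7676.61 − 1 = 0.0480.

4.80%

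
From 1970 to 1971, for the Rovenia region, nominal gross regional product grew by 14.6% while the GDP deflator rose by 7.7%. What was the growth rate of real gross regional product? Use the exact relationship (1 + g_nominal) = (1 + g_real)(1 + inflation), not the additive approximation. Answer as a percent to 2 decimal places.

(1 + g_nom) = (1 + g_real)(1 + π), so g_real = 1.1460 / 1.0770 − 1 = 0.06407.

6.41%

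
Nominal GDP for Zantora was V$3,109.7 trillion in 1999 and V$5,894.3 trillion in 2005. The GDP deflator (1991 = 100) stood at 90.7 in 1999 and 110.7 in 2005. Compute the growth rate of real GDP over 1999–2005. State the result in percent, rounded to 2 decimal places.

Deflate each year: 1999 → 3109.7/0.907 = 3428.56; 2005 → 5894.3/1.107 = 5324.57.
So real GDP changed by 5324.57/3428.56 − 1 = 0.5530, i.e. 55.30%.

55.30%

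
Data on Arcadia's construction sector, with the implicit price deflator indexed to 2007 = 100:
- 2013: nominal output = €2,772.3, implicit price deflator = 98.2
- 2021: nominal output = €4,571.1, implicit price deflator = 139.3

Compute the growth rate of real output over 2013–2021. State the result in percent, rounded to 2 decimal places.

Deflate each year: 2013 → 2772.3/0.982 = 2823.12; 2021 → 4571.1/1.393 = 3281.48.
So real output changed by 3281.48/2823.12 − 1 = 0.1624, i.e. 16.24%.

16.24%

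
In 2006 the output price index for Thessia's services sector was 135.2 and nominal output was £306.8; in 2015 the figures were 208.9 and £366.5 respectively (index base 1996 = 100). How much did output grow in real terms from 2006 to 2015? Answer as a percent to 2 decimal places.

-22.69%

Deflate each year: 2006 → 306.8/1.352 = 226.92; 2015 → 366.5/2.089 = 175.44.
So real output changed by 175.44/226.92 − 1 = -0.2269, i.e. -22.69%.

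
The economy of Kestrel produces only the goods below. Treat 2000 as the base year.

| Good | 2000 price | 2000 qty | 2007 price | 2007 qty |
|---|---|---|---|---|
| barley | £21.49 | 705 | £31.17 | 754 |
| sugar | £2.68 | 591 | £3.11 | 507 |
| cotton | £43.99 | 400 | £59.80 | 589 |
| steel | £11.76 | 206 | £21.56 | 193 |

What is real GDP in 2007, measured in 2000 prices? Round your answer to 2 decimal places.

£45742.01

Real GDP 2007 = Σ (p_2000 × q_2007) = 21.49·754 + 2.68·507 + 43.99·589 + 11.76·193 = 45742.01.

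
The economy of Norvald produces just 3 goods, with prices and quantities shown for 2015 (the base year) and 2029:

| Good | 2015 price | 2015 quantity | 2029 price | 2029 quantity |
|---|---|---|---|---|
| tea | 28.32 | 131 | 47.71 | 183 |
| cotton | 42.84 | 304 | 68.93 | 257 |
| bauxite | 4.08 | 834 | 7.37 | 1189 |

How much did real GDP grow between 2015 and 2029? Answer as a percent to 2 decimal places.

Real GDP 2015 = Nominal GDP 2015 = 28.32·131 + 42.84·304 + 4.08·834 = 20136.00.
Real GDP 2029 (at 2015 prices) = 28.32·183 + 42.84·257 + 4.08·1189 = 21043.56.
Real growth = 21043.56/20136.00 − 1 = 0.0451.

4.51%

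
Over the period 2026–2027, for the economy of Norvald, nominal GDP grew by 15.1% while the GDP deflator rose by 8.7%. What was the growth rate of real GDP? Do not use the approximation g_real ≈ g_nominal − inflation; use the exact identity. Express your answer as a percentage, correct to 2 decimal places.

5.89%

(1 + g_nom) = (1 + g_real)(1 + π), so g_real = 1.1510 / 1.0870 − 1 = 0.05888.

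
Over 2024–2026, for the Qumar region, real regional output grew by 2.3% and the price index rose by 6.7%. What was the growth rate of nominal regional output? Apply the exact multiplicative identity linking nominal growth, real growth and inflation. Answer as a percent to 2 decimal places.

9.15%

(1 + g_nom) = (1 + g_real)(1 + π) = 1.0230 × 1.0670 = 1.09154.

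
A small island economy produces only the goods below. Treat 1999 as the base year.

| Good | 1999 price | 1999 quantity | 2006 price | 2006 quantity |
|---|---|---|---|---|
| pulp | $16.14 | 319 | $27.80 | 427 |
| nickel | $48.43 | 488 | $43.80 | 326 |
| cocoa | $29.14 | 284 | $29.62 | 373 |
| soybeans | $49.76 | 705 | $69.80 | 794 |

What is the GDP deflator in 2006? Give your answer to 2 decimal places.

126.77

Nominal GDP 2006 = 27.80·427 + 43.80·326 + 29.62·373 + 69.80·794 = 92618.86.
Real GDP 2006 (at 1999 prices) = 16.14·427 + 48.43·326 + 29.14·373 + 49.76·794 = 73058.62.
Deflator = Nominal/Real × 100 = 92618.86/73058.62 × 100 = 126.773.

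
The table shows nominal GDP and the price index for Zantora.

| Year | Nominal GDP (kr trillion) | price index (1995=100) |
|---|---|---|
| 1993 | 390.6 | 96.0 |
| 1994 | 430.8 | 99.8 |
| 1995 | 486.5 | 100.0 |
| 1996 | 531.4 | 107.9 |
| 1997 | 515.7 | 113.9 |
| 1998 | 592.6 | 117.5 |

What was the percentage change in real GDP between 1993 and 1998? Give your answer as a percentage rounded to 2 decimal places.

Real GDP 1993 = 390.6/0.960 = 406.88.
Real GDP 1998 = 592.6/1.175 = 504.34.
Change = 504.34/406.88 − 1 = 0.2395.

23.95%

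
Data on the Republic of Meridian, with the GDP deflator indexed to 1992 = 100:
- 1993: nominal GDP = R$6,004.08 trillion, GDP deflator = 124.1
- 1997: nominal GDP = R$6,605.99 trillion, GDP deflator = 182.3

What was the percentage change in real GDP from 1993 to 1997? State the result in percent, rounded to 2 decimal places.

-25.10%

Real GDP 1993 = 6004.08 / 1.241 = 4838.10.
Real GDP 1997 = 6605.99 / 1.823 = 3623.69.
Real growth = 3623.69 / 4838.10 − 1 = -0.2510.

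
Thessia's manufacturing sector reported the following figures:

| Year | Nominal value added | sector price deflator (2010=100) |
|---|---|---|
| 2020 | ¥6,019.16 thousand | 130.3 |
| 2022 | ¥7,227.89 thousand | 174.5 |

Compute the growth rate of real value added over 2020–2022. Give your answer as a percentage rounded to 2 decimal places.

-10.33%

Deflate each year: 2020 → 6019.16/1.303 = 4619.46; 2022 → 7227.89/1.745 = 4142.06.
So real value added changed by 4142.06/4619.46 − 1 = -0.1033, i.e. -10.33%.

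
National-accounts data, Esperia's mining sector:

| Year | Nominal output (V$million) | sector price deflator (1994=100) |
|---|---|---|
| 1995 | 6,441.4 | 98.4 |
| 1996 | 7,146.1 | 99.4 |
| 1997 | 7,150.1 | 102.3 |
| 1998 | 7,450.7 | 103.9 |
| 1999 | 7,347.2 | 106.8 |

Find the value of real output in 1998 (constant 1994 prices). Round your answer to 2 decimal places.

Real output 1998 = 7450.7 / 1.039 = 7171.03.

V$7,171.03 million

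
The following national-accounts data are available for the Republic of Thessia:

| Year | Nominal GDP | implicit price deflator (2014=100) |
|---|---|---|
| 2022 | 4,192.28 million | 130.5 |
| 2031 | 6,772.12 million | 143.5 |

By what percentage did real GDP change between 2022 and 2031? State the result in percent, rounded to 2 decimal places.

Deflate each year: 2022 → 4192.28/1.305 = 3212.48; 2031 → 6772.12/1.435 = 4719.25.
So real GDP changed by 4719.25/3212.48 − 1 = 0.4690, i.e. 46.90%.

46.90%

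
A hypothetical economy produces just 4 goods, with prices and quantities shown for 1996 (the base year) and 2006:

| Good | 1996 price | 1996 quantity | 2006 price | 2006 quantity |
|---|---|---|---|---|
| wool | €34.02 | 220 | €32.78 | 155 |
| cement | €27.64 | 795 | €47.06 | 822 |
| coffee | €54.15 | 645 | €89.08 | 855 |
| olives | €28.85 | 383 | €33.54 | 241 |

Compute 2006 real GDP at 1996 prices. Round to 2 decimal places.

Real GDP 2006 = Σ (p_1996 × q_2006) = 34.02·155 + 27.64·822 + 54.15·855 + 28.85·241 = 81244.28.

€81244.28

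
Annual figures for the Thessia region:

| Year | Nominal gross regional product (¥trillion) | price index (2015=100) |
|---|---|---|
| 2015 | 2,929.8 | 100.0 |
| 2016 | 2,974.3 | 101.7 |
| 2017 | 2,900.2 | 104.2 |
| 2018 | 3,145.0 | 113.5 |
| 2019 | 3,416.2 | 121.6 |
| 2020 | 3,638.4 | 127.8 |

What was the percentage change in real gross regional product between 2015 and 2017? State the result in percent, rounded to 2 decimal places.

Real gross regional product 2015 = 2929.8/1.000 = 2929.80.
Real gross regional product 2017 = 2900.2/1.042 = 2783.30.
Change = 2783.30/2929.80 − 1 = -0.0500.

-5.00%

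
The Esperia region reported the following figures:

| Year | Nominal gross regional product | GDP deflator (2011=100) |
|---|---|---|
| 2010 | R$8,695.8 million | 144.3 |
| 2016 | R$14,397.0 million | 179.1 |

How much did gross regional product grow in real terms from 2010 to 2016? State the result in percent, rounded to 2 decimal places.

33.39%

Deflate each year: 2010 → 8695.8/1.443 = 6026.20; 2016 → 14397.0/1.791 = 8038.53.
So real gross regional product changed by 8038.53/6026.20 − 1 = 0.3339, i.e. 33.39%.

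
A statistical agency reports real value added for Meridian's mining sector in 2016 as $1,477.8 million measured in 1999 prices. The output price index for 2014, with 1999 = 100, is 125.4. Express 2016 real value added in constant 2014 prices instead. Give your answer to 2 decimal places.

$1,853.16 million

Real value added in 2014 prices = Real value added in 1999 prices × (P_2014/P_1999) = 1477.8 × 1.254 = 1853.16.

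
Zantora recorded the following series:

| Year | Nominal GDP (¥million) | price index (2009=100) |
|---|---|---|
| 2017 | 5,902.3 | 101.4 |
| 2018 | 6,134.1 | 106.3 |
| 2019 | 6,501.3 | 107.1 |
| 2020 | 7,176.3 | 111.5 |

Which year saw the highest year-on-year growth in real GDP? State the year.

2018: real = 6134.1/1.063 = 5770.56; growth vs 2017 (5820.81) = -0.86%.
2019: real = 6501.3/1.071 = 6070.31; growth vs 2018 (5770.56) = 5.19%.
2020: real = 7176.3/1.115 = 6436.14; growth vs 2019 (6070.31) = 6.03%.

2020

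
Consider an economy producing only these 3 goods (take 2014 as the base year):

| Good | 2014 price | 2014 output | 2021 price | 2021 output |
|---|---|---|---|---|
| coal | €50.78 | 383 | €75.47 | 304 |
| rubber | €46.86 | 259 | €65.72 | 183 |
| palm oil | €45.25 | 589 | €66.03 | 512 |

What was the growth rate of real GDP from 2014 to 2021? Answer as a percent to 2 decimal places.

Real GDP 2014 = Nominal GDP 2014 = 50.78·383 + 46.86·259 + 45.25·589 = 58237.73.
Real GDP 2021 (at 2014 prices) = 50.78·304 + 46.86·183 + 45.25·512 = 47180.50.
Real growth = 47180.50/58237.73 − 1 = -0.1899.

-18.99%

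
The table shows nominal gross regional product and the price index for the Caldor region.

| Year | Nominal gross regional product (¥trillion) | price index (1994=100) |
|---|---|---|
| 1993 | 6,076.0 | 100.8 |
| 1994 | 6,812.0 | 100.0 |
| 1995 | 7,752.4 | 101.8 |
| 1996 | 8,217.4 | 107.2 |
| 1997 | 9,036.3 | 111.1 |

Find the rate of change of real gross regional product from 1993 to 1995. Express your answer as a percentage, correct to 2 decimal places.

26.34%

Real gross regional product 1993 = 6076.0/1.008 = 6027.78.
Real gross regional product 1995 = 7752.4/1.018 = 7615.32.
Change = 7615.32/6027.78 − 1 = 0.2634.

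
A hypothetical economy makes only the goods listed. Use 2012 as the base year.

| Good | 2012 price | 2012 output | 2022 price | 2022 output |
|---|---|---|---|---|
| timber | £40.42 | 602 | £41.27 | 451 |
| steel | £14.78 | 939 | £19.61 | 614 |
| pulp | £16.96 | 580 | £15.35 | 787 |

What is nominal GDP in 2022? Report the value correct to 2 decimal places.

Nominal GDP 2022 = Σ (p_2022 × q_2022) = 41.27·451 + 19.61·614 + 15.35·787 = 42733.76.

£42733.76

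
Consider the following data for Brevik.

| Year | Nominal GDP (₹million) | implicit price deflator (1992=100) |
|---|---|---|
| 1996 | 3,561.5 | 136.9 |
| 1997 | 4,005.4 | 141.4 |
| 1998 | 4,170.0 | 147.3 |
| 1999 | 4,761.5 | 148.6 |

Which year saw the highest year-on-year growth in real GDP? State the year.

1999

1997: real = 4005.4/1.414 = 2832.67; growth vs 1996 (2601.53) = 8.88%.
1998: real = 4170.0/1.473 = 2830.96; growth vs 1997 (2832.67) = -0.06%.
1999: real = 4761.5/1.486 = 3204.24; growth vs 1998 (2830.96) = 13.19%.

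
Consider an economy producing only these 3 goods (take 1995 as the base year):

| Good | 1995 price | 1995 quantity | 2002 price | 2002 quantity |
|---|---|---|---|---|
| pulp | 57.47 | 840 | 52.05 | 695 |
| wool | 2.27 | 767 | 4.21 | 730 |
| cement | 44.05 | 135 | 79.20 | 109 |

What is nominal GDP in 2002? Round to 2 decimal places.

Nominal GDP 2002 = Σ (p_2002 × q_2002) = 52.05·695 + 4.21·730 + 79.20·109 = 47880.85.

47880.85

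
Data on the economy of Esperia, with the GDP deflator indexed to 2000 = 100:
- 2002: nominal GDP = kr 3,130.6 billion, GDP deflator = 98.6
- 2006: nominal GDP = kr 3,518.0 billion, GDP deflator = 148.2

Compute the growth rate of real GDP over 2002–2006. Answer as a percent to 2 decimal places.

Real GDP 2002 = 3130.6 / 0.986 = 3175.05.
Real GDP 2006 = 3518.0 / 1.482 = 2373.82.
Real growth = 2373.82 / 3175.05 − 1 = -0.2524.

-25.24%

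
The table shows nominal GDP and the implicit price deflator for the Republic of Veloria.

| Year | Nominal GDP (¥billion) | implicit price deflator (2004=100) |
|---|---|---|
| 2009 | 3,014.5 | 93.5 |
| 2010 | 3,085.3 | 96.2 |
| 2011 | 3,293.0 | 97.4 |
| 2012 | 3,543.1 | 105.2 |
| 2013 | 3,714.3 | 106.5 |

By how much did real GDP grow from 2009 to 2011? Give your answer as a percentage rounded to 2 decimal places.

Real GDP 2009 = 3014.5/0.935 = 3224.06.
Real GDP 2011 = 3293.0/0.974 = 3380.90.
Change = 3380.90/3224.06 − 1 = 0.0486.

4.86%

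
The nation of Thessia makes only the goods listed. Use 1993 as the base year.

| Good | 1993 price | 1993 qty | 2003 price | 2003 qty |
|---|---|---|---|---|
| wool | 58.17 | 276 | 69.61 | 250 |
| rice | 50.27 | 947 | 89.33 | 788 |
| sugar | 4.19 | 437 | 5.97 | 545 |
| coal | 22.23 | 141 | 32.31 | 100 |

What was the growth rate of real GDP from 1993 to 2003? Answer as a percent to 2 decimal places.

Real GDP 1993 = Nominal GDP 1993 = 58.17·276 + 50.27·947 + 4.19·437 + 22.23·141 = 68626.07.
Real GDP 2003 (at 1993 prices) = 58.17·250 + 50.27·788 + 4.19·545 + 22.23·100 = 58661.81.
Real growth = 58661.81/68626.07 − 1 = -0.1452.

-14.52%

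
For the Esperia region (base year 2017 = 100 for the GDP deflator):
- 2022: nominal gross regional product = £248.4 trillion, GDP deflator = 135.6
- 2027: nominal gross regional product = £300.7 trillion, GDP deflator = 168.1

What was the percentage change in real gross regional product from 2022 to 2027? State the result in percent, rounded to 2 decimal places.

Deflate each year: 2022 → 248.4/1.356 = 183.19; 2027 → 300.7/1.681 = 178.88.
So real gross regional product changed by 178.88/183.19 − 1 = -0.0235, i.e. -2.35%.

-2.35%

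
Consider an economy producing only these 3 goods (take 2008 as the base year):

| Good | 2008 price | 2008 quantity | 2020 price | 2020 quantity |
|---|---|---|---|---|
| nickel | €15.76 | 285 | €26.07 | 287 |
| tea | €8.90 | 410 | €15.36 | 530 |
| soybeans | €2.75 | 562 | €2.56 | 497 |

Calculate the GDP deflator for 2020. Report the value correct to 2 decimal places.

Nominal GDP 2020 = 26.07·287 + 15.36·530 + 2.56·497 = 16895.21.
Real GDP 2020 (at 2008 prices) = 15.76·287 + 8.90·530 + 2.75·497 = 10606.87.
Deflator = Nominal/Real × 100 = 16895.21/10606.87 × 100 = 159.286.

159.29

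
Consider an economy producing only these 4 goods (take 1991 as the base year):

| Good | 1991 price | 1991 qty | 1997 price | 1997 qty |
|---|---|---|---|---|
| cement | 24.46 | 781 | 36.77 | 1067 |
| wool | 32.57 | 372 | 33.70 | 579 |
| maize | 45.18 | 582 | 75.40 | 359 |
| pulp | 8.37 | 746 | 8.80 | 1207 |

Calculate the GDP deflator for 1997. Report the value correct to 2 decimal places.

Nominal GDP 1997 = 36.77·1067 + 33.70·579 + 75.40·359 + 8.80·1207 = 96436.09.
Real GDP 1997 (at 1991 prices) = 24.46·1067 + 32.57·579 + 45.18·359 + 8.37·1207 = 71279.06.
Deflator = Nominal/Real × 100 = 96436.09/71279.06 × 100 = 135.294.

135.29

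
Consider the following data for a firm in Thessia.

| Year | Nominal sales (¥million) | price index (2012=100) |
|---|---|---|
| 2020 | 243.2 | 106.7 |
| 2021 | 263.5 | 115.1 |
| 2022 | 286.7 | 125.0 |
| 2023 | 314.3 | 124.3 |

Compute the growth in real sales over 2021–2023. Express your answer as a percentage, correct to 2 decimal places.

10.45%

Real sales 2021 = 263.5/1.151 = 228.93.
Real sales 2023 = 314.3/1.243 = 252.86.
Change = 252.86/228.93 − 1 = 0.1045.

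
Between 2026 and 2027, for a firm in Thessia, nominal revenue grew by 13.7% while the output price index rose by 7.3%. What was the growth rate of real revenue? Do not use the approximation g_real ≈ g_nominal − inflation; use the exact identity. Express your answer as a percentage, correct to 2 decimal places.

(1 + g_nom) = (1 + g_real)(1 + π), so g_real = 1.1370 / 1.0730 − 1 = 0.05965.

5.96%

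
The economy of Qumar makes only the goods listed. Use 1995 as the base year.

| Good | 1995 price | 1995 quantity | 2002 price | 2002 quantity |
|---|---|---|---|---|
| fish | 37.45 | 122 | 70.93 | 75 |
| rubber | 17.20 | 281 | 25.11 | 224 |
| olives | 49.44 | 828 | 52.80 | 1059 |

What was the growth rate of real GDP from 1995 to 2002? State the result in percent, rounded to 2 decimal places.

17.24%

Real GDP 1995 = Nominal GDP 1995 = 37.45·122 + 17.20·281 + 49.44·828 = 50338.42.
Real GDP 2002 (at 1995 prices) = 37.45·75 + 17.20·224 + 49.44·1059 = 59018.51.
Real growth = 59018.51/50338.42 − 1 = 0.1724.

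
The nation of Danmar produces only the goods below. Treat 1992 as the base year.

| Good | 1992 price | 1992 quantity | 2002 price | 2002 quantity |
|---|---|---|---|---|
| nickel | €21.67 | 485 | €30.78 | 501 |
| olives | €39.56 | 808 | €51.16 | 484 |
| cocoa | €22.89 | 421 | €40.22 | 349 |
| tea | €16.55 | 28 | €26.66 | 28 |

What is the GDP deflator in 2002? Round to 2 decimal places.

142.93

Nominal GDP 2002 = 30.78·501 + 51.16·484 + 40.22·349 + 26.66·28 = 54965.48.
Real GDP 2002 (at 1992 prices) = 21.67·501 + 39.56·484 + 22.89·349 + 16.55·28 = 38455.72.
Deflator = Nominal/Real × 100 = 54965.48/38455.72 × 100 = 142.932.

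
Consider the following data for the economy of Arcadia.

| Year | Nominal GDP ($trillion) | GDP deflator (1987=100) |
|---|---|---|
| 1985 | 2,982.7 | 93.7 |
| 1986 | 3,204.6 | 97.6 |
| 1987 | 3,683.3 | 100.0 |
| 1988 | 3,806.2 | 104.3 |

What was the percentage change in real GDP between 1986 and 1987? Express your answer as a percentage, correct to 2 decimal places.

12.18%

Real GDP 1986 = 3204.6/0.976 = 3283.40.
Real GDP 1987 = 3683.3/1.000 = 3683.30.
Change = 3683.30/3283.40 − 1 = 0.1218.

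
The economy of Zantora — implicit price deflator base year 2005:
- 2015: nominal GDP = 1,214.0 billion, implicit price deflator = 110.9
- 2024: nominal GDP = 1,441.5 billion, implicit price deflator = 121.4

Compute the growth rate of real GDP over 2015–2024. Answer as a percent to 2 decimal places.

8.47%

Real GDP 2015 = 1214.0 / 1.109 = 1094.68.
Real GDP 2024 = 1441.5 / 1.214 = 1187.40.
Real growth = 1187.40 / 1094.68 − 1 = 0.0847.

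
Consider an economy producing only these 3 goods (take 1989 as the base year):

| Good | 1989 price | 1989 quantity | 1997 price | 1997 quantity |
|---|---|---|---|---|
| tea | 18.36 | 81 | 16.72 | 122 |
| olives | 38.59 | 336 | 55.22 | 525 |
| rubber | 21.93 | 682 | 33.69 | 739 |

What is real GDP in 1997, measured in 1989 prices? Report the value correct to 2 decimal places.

38705.94

Real GDP 1997 = Σ (p_1989 × q_1997) = 18.36·122 + 38.59·525 + 21.93·739 = 38705.94.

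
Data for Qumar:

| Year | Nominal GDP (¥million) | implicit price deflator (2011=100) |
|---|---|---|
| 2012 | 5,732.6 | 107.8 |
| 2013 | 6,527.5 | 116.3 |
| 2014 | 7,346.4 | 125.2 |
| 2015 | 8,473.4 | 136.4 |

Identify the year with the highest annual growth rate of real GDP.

2013: real = 6527.5/1.163 = 5612.64; growth vs 2012 (5317.81) = 5.54%.
2014: real = 7346.4/1.252 = 5867.73; growth vs 2013 (5612.64) = 4.54%.
2015: real = 8473.4/1.364 = 6212.17; growth vs 2014 (5867.73) = 5.87%.

2015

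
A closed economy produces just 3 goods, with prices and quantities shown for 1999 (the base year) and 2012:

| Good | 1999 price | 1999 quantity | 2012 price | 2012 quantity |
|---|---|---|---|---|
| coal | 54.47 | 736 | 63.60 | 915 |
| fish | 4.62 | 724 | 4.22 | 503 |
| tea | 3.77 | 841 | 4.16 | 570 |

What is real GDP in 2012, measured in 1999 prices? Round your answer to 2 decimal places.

Real GDP 2012 = Σ (p_1999 × q_2012) = 54.47·915 + 4.62·503 + 3.77·570 = 54312.81.

54312.81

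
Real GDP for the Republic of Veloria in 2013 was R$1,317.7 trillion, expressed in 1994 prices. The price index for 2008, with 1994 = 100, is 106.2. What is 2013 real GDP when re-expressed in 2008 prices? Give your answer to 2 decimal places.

R$1,399.40 trillion

Real GDP in 2008 prices = Real GDP in 1994 prices × (P_2008/P_1994) = 1317.7 × 1.062 = 1399.40.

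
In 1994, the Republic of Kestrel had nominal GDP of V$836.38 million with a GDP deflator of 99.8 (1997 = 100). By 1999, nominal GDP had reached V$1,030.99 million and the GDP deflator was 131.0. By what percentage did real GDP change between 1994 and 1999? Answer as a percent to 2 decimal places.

-6.09%

Real GDP 1994 = 836.38 / 0.998 = 838.06.
Real GDP 1999 = 1030.99 / 1.310 = 787.02.
Real growth = 787.02 / 838.06 − 1 = -0.0609.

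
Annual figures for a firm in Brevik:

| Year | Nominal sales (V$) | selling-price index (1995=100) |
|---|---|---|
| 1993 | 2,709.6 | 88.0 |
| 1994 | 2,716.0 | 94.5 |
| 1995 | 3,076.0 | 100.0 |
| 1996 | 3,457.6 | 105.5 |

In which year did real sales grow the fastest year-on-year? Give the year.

1994: real = 2716.0/0.945 = 2874.07; growth vs 1993 (3079.09) = -6.66%.
1995: real = 3076.0/1.000 = 3076.00; growth vs 1994 (2874.07) = 7.03%.
1996: real = 3457.6/1.055 = 3277.35; growth vs 1995 (3076.00) = 6.55%.

1995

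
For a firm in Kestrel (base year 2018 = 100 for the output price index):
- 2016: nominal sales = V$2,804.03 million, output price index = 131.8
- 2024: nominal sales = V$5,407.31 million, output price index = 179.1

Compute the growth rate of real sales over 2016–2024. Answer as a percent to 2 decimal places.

41.91%

Real sales 2016 = 2804.03 / 1.318 = 2127.49.
Real sales 2024 = 5407.31 / 1.791 = 3019.16.
Real growth = 3019.16 / 2127.49 − 1 = 0.4191.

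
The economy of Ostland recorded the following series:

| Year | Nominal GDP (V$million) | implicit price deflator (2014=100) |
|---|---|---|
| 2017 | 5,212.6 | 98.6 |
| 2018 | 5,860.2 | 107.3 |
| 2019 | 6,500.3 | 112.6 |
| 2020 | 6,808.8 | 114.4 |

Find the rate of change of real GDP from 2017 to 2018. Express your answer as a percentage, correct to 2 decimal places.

Real GDP 2017 = 5212.6/0.986 = 5286.61.
Real GDP 2018 = 5860.2/1.073 = 5461.51.
Change = 5461.51/5286.61 − 1 = 0.0331.

3.31%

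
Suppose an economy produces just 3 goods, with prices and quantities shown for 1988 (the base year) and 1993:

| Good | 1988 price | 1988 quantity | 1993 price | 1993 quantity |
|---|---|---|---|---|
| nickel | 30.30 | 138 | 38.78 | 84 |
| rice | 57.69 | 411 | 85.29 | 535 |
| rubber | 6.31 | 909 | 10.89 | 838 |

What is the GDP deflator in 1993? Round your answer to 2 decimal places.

149.92

Nominal GDP 1993 = 38.78·84 + 85.29·535 + 10.89·838 = 58013.49.
Real GDP 1993 (at 1988 prices) = 30.30·84 + 57.69·535 + 6.31·838 = 38697.13.
Deflator = Nominal/Real × 100 = 58013.49/38697.13 × 100 = 149.917.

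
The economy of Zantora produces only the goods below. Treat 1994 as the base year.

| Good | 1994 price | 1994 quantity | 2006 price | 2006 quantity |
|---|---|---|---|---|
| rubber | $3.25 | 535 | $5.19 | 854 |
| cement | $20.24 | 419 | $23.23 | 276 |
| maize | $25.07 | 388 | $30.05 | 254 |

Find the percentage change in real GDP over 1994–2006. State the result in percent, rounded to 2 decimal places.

Real GDP 1994 = Nominal GDP 1994 = 3.25·535 + 20.24·419 + 25.07·388 = 19946.47.
Real GDP 2006 (at 1994 prices) = 3.25·854 + 20.24·276 + 25.07·254 = 14729.52.
Real growth = 14729.52/19946.47 − 1 = -0.2615.

-26.15%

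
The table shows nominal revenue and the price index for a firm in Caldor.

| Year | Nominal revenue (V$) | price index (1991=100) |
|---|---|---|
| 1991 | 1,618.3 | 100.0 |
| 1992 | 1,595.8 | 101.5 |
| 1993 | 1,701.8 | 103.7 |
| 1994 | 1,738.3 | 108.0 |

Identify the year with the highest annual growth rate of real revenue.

1993

1992: real = 1595.8/1.015 = 1572.22; growth vs 1991 (1618.30) = -2.85%.
1993: real = 1701.8/1.037 = 1641.08; growth vs 1992 (1572.22) = 4.38%.
1994: real = 1738.3/1.080 = 1609.54; growth vs 1993 (1641.08) = -1.92%.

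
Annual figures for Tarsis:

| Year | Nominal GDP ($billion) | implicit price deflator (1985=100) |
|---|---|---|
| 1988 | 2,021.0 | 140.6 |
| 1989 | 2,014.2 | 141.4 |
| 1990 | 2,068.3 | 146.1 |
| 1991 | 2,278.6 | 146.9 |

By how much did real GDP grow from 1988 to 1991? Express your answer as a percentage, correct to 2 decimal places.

7.91%

Real GDP 1988 = 2021.0/1.406 = 1437.41.
Real GDP 1991 = 2278.6/1.469 = 1551.12.
Change = 1551.12/1437.41 − 1 = 0.0791.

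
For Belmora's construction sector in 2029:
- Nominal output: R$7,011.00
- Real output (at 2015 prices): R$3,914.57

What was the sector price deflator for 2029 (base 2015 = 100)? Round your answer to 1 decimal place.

179.1

sector price deflator = (Nominal / Real) × 100 = 7011.00 / 3914.57 × 100 = 179.10.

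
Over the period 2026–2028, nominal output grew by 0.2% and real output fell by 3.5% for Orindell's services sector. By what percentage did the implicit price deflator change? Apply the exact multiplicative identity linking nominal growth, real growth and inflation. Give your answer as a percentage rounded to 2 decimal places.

(1 + g_nom) = (1 + g_real)(1 + π), so π = 1.0020 / 0.9650 − 1 = 0.03834.

3.83%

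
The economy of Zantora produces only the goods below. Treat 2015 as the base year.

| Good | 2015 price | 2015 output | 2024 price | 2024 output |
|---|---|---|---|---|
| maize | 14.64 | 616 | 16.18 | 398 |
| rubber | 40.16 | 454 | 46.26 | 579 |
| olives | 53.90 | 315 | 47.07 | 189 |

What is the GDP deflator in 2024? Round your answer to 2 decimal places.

Nominal GDP 2024 = 16.18·398 + 46.26·579 + 47.07·189 = 42120.41.
Real GDP 2024 (at 2015 prices) = 14.64·398 + 40.16·579 + 53.90·189 = 39266.46.
Deflator = Nominal/Real × 100 = 42120.41/39266.46 × 100 = 107.268.

107.27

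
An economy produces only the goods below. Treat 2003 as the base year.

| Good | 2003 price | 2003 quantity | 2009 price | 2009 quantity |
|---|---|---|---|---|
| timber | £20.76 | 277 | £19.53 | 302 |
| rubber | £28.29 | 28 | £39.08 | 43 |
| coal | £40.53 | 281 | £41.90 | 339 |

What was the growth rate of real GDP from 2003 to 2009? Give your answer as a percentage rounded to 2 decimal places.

Real GDP 2003 = Nominal GDP 2003 = 20.76·277 + 28.29·28 + 40.53·281 = 17931.57.
Real GDP 2009 (at 2003 prices) = 20.76·302 + 28.29·43 + 40.53·339 = 21225.66.
Real growth = 21225.66/17931.57 − 1 = 0.1837.

18.37%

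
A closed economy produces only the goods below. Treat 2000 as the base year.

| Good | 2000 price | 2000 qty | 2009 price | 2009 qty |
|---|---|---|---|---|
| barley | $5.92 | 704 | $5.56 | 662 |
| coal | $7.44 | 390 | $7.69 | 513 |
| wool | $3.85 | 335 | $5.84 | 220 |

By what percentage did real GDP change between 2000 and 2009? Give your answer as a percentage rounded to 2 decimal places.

2.68%

Real GDP 2000 = Nominal GDP 2000 = 5.92·704 + 7.44·390 + 3.85·335 = 8359.03.
Real GDP 2009 (at 2000 prices) = 5.92·662 + 7.44·513 + 3.85·220 = 8582.76.
Real growth = 8582.76/8359.03 − 1 = 0.0268.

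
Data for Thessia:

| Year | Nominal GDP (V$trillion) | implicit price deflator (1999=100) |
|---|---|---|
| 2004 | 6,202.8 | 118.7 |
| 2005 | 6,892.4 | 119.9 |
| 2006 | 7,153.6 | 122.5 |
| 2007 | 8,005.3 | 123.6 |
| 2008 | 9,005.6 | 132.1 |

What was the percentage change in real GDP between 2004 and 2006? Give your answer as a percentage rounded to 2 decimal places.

11.75%

Real GDP 2004 = 6202.8/1.187 = 5225.61.
Real GDP 2006 = 7153.6/1.225 = 5839.67.
Change = 5839.67/5225.61 − 1 = 0.1175.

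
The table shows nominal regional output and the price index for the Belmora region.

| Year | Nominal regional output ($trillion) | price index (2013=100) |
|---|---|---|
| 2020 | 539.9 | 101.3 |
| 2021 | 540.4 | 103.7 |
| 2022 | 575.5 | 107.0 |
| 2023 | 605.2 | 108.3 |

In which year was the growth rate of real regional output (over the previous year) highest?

2021: real = 540.4/1.037 = 521.12; growth vs 2020 (532.97) = -2.22%.
2022: real = 575.5/1.070 = 537.85; growth vs 2021 (521.12) = 3.21%.
2023: real = 605.2/1.083 = 558.82; growth vs 2022 (537.85) = 3.90%.

2023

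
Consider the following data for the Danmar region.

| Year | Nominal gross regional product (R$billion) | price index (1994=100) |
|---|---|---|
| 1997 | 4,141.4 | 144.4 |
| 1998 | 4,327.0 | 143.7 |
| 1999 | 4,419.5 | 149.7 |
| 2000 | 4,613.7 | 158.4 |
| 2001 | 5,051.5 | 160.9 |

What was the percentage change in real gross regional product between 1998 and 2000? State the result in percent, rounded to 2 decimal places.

Real gross regional product 1998 = 4327.0/1.437 = 3011.13.
Real gross regional product 2000 = 4613.7/1.584 = 2912.69.
Change = 2912.69/3011.13 − 1 = -0.0327.

-3.27%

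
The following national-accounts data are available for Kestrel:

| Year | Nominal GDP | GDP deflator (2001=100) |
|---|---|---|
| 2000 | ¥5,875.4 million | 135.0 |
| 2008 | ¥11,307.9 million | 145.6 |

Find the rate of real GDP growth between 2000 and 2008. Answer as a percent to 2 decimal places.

78.45%

Deflate each year: 2000 → 5875.4/1.350 = 4352.15; 2008 → 11307.9/1.456 = 7766.41.
So real GDP changed by 7766.41/4352.15 − 1 = 0.7845, i.e. 78.45%.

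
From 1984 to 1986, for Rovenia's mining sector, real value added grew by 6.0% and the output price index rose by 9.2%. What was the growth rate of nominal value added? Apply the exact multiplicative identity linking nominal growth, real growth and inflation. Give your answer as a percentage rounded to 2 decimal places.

15.75%

(1 + g_nom) = (1 + g_real)(1 + π) = 1.0600 × 1.0920 = 1.15752.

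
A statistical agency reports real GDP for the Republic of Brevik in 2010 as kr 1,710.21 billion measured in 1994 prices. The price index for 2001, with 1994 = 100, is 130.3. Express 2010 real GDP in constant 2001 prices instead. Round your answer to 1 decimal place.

Real GDP in 2001 prices = Real GDP in 1994 prices × (P_2001/P_1994) = 1710.21 × 1.303 = 2228.40.

kr 2,228.4 billion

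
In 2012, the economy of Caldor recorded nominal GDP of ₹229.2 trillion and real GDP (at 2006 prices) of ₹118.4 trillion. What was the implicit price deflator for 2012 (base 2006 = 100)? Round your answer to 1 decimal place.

193.6

implicit price deflator = (Nominal / Real) × 100 = 229.2 / 118.4 × 100 = 193.58.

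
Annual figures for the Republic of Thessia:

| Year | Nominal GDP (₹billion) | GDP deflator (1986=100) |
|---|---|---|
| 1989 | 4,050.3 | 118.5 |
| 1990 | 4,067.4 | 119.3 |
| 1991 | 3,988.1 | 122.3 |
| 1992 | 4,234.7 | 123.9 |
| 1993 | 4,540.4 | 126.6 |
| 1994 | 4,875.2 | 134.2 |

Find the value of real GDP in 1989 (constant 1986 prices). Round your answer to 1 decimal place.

₹3,418.0 billion

Real GDP 1989 = 4050.3 / 1.185 = 3417.97.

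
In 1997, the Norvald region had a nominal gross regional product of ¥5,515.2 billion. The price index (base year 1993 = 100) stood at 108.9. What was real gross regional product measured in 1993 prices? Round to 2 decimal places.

¥5,064.46 billion

Real gross regional product = Nominal / (price index/100) = 5515.2 / 1.089 = 5064.46.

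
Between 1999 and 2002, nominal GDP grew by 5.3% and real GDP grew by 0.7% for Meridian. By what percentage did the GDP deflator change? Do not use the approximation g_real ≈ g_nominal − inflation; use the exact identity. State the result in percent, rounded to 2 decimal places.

(1 + g_nom) = (1 + g_real)(1 + π), so π = 1.0530 / 1.0070 − 1 = 0.04568.

4.57%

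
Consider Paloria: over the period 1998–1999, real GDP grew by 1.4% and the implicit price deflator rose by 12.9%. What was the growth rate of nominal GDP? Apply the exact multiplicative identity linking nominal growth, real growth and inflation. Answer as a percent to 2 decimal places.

(1 + g_nom) = (1 + g_real)(1 + π) = 1.0140 × 1.1290 = 1.14481.

14.48%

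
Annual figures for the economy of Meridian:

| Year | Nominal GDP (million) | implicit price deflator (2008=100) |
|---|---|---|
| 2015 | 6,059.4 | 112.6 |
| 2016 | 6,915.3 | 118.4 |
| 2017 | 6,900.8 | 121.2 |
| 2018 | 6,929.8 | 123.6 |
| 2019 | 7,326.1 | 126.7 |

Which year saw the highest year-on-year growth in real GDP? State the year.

2016: real = 6915.3/1.184 = 5840.63; growth vs 2015 (5381.35) = 8.53%.
2017: real = 6900.8/1.212 = 5693.73; growth vs 2016 (5840.63) = -2.52%.
2018: real = 6929.8/1.236 = 5606.63; growth vs 2017 (5693.73) = -1.53%.
2019: real = 7326.1/1.267 = 5782.24; growth vs 2018 (5606.63) = 3.13%.

2016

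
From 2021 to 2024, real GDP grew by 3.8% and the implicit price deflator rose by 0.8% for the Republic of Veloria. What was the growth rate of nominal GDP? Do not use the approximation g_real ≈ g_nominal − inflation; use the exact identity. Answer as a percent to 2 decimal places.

4.63%

(1 + g_nom) = (1 + g_real)(1 + π) = 1.0380 × 1.0080 = 1.04630.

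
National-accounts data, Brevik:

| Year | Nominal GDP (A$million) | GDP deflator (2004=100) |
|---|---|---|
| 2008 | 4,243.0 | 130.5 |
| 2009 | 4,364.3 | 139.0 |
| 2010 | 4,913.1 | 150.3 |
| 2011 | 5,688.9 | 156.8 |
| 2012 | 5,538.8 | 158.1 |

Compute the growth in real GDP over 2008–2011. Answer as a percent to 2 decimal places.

11.59%

Real GDP 2008 = 4243.0/1.305 = 3251.34.
Real GDP 2011 = 5688.9/1.568 = 3628.13.
Change = 3628.13/3251.34 − 1 = 0.1159.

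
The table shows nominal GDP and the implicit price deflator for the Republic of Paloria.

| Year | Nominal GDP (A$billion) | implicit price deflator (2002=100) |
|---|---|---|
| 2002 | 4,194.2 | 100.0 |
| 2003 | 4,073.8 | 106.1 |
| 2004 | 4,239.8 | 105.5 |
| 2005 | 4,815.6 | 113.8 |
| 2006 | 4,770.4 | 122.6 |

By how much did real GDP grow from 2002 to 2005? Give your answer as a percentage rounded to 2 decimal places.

0.89%

Real GDP 2002 = 4194.2/1.000 = 4194.20.
Real GDP 2005 = 4815.6/1.138 = 4231.63.
Change = 4231.63/4194.20 − 1 = 0.0089.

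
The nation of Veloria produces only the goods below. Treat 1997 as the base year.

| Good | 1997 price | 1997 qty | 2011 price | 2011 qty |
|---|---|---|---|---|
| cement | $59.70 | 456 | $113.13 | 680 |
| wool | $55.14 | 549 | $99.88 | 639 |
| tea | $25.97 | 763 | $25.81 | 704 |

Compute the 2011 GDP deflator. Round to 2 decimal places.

Nominal GDP 2011 = 113.13·680 + 99.88·639 + 25.81·704 = 158921.96.
Real GDP 2011 (at 1997 prices) = 59.70·680 + 55.14·639 + 25.97·704 = 94113.34.
Deflator = Nominal/Real × 100 = 158921.96/94113.34 × 100 = 168.862.

168.86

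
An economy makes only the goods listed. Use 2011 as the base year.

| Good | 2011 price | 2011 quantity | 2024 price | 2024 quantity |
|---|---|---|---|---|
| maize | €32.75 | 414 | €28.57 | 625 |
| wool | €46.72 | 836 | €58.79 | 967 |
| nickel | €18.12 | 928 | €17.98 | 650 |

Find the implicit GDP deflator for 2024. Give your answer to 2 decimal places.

Nominal GDP 2024 = 28.57·625 + 58.79·967 + 17.98·650 = 86393.18.
Real GDP 2024 (at 2011 prices) = 32.75·625 + 46.72·967 + 18.12·650 = 77424.99.
Deflator = Nominal/Real × 100 = 86393.18/77424.99 × 100 = 111.583.

111.58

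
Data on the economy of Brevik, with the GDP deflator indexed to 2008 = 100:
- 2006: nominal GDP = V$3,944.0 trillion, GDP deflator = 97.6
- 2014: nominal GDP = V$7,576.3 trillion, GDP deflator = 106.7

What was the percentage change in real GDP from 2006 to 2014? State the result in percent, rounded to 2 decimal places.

Deflate each year: 2006 → 3944.0/0.976 = 4040.98; 2014 → 7576.3/1.067 = 7100.56.
So real GDP changed by 7100.56/4040.98 − 1 = 0.7571, i.e. 75.71%.

75.71%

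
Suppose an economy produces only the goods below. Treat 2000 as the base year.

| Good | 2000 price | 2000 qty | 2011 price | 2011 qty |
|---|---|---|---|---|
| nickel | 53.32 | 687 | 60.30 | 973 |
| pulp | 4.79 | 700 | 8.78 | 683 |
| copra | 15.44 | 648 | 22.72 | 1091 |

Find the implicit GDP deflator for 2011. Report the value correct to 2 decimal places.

124.25

Nominal GDP 2011 = 60.30·973 + 8.78·683 + 22.72·1091 = 89456.16.
Real GDP 2011 (at 2000 prices) = 53.32·973 + 4.79·683 + 15.44·1091 = 71996.97.
Deflator = Nominal/Real × 100 = 89456.16/71996.97 × 100 = 124.250.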